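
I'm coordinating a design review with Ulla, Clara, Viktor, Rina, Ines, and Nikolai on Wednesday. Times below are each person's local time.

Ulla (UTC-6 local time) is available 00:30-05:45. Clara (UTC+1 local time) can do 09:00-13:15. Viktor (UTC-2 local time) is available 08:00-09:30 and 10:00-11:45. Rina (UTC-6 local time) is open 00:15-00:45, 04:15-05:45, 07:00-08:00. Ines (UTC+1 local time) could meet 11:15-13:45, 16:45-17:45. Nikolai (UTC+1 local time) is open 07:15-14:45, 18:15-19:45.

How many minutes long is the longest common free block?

75

Ulla in UTC: 06:30-11:45 (add 6h to convert from UTC-6).
Clara in UTC: 08:00-12:15 (subtract 1h to convert from UTC+1).
Viktor in UTC: 10:00-11:30, 12:00-13:45 (add 2h to convert from UTC-2).
Rina in UTC: 06:15-06:45, 10:15-11:45, 13:00-14:00 (add 6h to convert from UTC-6).
Ines in UTC: 10:15-12:45, 15:45-16:45 (subtract 1h to convert from UTC+1).
Nikolai in UTC: 06:15-13:45, 17:15-18:45 (subtract 1h to convert from UTC+1).
Ulla ∩ Clara: 08:00-11:45.
Ulla ∩ Clara ∩ Viktor: 10:00-11:30.
Ulla ∩ Clara ∩ Viktor ∩ Rina: 10:15-11:30.
Ulla ∩ Clara ∩ Viktor ∩ Rina ∩ Ines: 10:15-11:30.
Ulla ∩ Clara ∩ Viktor ∩ Rina ∩ Ines ∩ Nikolai: 10:15-11:30.
Those are the intersection windows.
The longest is 10:15-11:30 at 75 minutes.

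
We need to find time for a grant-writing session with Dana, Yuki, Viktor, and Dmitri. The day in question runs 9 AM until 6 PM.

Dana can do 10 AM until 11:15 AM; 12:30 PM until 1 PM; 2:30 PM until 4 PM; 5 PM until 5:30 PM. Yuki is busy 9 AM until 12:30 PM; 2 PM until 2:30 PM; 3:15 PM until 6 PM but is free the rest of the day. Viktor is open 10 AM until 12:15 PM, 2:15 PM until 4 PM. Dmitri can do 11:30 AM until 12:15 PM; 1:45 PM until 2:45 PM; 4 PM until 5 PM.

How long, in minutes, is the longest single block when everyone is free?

15

Dana free: 10:00-11:15, 12:30-13:00, 14:30-16:00, 17:00-17:30.
Yuki free: 12:30-14:00, 14:30-15:15 (invert busy blocks within the working day).
Viktor free: 10:00-12:15, 14:15-16:00.
Dmitri free: 11:30-12:15, 13:45-14:45, 16:00-17:00.
Dana ∩ Yuki: 12:30-13:00, 14:30-15:15.
Dana ∩ Yuki ∩ Viktor: 14:30-15:15.
Dana ∩ Yuki ∩ Viktor ∩ Dmitri: 14:30-14:45.
The longest is 14:30-14:45 at 15 minutes.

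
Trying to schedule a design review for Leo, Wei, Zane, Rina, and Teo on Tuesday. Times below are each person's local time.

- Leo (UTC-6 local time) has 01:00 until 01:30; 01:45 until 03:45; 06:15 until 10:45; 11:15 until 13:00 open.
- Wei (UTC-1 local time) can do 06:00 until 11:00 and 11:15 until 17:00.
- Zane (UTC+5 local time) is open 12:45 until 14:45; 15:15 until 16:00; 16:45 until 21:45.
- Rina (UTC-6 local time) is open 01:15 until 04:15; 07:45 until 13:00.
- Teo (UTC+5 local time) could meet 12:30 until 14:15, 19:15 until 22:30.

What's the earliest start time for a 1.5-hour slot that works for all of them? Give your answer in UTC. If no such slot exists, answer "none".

07:45

Leo in UTC: 07:00-07:30, 07:45-09:45, 12:15-16:45, 17:15-19:00 (add 6h to convert from UTC-6).
Wei in UTC: 07:00-12:00, 12:15-18:00 (add 1h to convert from UTC-1).
Zane in UTC: 07:45-09:45, 10:15-11:00, 11:45-16:45 (subtract 5h to convert from UTC+5).
Rina in UTC: 07:15-10:15, 13:45-19:00 (add 6h to convert from UTC-6).
Teo in UTC: 07:30-09:15, 14:15-17:30 (subtract 5h to convert from UTC+5).
Leo ∩ Wei: 07:00-07:30, 07:45-09:45, 12:15-16:45, 17:15-18:00.
Leo ∩ Wei ∩ Zane: 07:45-09:45, 12:15-16:45.
Leo ∩ Wei ∩ Zane ∩ Rina: 07:45-09:45, 13:45-16:45.
Leo ∩ Wei ∩ Zane ∩ Rina ∩ Teo: 07:45-09:15, 14:15-16:45.
The first common window of at least 90 minutes is 07:45-09:15, so the earliest start is 07:45.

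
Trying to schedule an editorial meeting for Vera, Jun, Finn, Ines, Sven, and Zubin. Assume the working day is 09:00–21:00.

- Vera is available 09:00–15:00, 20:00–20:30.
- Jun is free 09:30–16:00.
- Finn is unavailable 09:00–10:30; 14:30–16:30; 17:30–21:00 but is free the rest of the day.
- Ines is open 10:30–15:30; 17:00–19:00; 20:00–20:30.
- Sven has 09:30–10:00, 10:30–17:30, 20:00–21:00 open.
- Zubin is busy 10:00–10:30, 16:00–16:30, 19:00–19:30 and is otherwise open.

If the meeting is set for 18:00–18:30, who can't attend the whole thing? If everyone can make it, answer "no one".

Vera free: 09:00-15:00, 20:00-20:30.
Jun free: 09:30-16:00.
Finn free: 10:30-14:30, 16:30-17:30 (invert busy blocks within the working day).
Ines free: 10:30-15:30, 17:00-19:00, 20:00-20:30.
Sven free: 09:30-10:00, 10:30-17:30, 20:00-21:00.
Zubin free: 09:00-10:00, 10:30-16:00, 16:30-19:00, 19:30-21:00 (invert busy blocks within the working day).
Vera: not fully free for 18:00-18:30. Jun: not fully free for 18:00-18:30. Finn: not fully free for 18:00-18:30. Ines: free for 18:00-18:30. Sven: not fully free for 18:00-18:30. Zubin: free for 18:00-18:30.

Finn, Jun, Sven, Vera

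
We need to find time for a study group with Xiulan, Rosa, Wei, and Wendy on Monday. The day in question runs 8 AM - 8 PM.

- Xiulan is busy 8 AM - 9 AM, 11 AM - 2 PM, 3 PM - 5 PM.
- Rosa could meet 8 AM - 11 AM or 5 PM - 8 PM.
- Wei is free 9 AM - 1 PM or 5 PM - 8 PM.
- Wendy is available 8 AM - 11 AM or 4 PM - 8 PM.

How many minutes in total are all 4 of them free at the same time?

Xiulan free: 09:00-11:00, 14:00-15:00, 17:00-20:00 (invert busy blocks within the working day).
Rosa free: 08:00-11:00, 17:00-20:00.
Wei free: 09:00-13:00, 17:00-20:00.
Wendy free: 08:00-11:00, 16:00-20:00.
Xiulan ∩ Rosa: 09:00-11:00, 17:00-20:00.
Xiulan ∩ Rosa ∩ Wei: 09:00-11:00, 17:00-20:00.
Xiulan ∩ Rosa ∩ Wei ∩ Wendy: 09:00-11:00, 17:00-20:00.
Summing the common windows: 120 + 180 = 300 minutes.

300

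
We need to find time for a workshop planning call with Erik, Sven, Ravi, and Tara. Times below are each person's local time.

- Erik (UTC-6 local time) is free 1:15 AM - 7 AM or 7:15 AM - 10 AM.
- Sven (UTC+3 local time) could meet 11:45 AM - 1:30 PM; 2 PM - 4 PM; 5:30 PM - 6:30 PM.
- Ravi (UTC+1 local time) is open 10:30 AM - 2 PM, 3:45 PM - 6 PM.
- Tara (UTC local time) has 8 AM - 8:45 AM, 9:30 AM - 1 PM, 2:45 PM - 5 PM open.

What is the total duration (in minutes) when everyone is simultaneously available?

225

Erik in UTC: 07:15-13:00, 13:15-16:00 (add 6h to convert from UTC-6).
Sven in UTC: 08:45-10:30, 11:00-13:00, 14:30-15:30 (subtract 3h to convert from UTC+3).
Ravi in UTC: 09:30-13:00, 14:45-17:00 (subtract 1h to convert from UTC+1).
Tara in UTC: 08:00-08:45, 09:30-13:00, 14:45-17:00.
Erik ∩ Sven: 08:45-10:30, 11:00-13:00, 14:30-15:30.
Erik ∩ Sven ∩ Ravi: 09:30-10:30, 11:00-13:00, 14:45-15:30.
Erik ∩ Sven ∩ Ravi ∩ Tara: 09:30-10:30, 11:00-13:00, 14:45-15:30.
Summing the common windows: 60 + 120 + 45 = 225 minutes.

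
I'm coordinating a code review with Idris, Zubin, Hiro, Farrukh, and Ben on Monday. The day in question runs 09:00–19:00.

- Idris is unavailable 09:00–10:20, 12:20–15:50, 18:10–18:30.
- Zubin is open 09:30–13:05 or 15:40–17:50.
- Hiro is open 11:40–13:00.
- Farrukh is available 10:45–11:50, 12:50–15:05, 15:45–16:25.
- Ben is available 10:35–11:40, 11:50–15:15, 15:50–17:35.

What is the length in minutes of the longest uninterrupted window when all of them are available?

Idris free: 10:20-12:20, 15:50-18:10, 18:30-19:00 (invert busy blocks within the working day).
Zubin free: 09:30-13:05, 15:40-17:50.
Hiro free: 11:40-13:00.
Farrukh free: 10:45-11:50, 12:50-15:05, 15:45-16:25.
Ben free: 10:35-11:40, 11:50-15:15, 15:50-17:35.
Idris ∩ Zubin: 10:20-12:20, 15:50-17:50.
Idris ∩ Zubin ∩ Hiro: 11:40-12:20.
Idris ∩ Zubin ∩ Hiro ∩ Farrukh: 11:40-11:50.
Idris ∩ Zubin ∩ Hiro ∩ Farrukh ∩ Ben: ∅.
There is no time when everyone is free.
No common window exists, so the longest block is 0 minutes.

0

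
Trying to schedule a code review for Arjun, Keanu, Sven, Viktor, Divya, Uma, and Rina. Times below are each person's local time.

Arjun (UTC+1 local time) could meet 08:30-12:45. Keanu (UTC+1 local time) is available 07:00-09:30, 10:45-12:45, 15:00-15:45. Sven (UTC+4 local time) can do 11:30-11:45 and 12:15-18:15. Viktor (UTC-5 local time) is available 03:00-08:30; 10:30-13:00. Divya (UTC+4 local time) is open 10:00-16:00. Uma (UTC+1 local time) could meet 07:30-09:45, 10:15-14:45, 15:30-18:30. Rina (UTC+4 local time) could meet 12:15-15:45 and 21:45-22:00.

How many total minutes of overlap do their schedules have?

Arjun in UTC: 07:30-11:45 (subtract 1h to convert from UTC+1).
Keanu in UTC: 06:00-08:30, 09:45-11:45, 14:00-14:45 (subtract 1h to convert from UTC+1).
Sven in UTC: 07:30-07:45, 08:15-14:15 (subtract 4h to convert from UTC+4).
Viktor in UTC: 08:00-13:30, 15:30-18:00 (add 5h to convert from UTC-5).
Divya in UTC: 06:00-12:00 (subtract 4h to convert from UTC+4).
Uma in UTC: 06:30-08:45, 09:15-13:45, 14:30-17:30 (subtract 1h to convert from UTC+1).
Rina in UTC: 08:15-11:45, 17:45-18:00 (subtract 4h to convert from UTC+4).
Arjun ∩ Keanu: 07:30-08:30, 09:45-11:45.
Arjun ∩ Keanu ∩ Sven: 07:30-07:45, 08:15-08:30, 09:45-11:45.
Arjun ∩ Keanu ∩ Sven ∩ Viktor: 08:15-08:30, 09:45-11:45.
Arjun ∩ Keanu ∩ Sven ∩ Viktor ∩ Divya: 08:15-08:30, 09:45-11:45.
Arjun ∩ Keanu ∩ Sven ∩ Viktor ∩ Divya ∩ Uma: 08:15-08:30, 09:45-11:45.
Arjun ∩ Keanu ∩ Sven ∩ Viktor ∩ Divya ∩ Uma ∩ Rina: 08:15-08:30, 09:45-11:45.
Summing the common windows: 15 + 120 = 135 minutes.

135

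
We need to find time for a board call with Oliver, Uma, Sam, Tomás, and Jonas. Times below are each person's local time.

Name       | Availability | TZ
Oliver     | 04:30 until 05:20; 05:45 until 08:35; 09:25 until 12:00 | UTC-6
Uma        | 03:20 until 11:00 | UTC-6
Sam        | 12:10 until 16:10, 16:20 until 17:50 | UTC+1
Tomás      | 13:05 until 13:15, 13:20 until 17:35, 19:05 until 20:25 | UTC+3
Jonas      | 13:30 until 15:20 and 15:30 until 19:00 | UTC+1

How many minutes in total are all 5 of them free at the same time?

160

Oliver in UTC: 10:30-11:20, 11:45-14:35, 15:25-18:00 (add 6h to convert from UTC-6).
Uma in UTC: 09:20-17:00 (add 6h to convert from UTC-6).
Sam in UTC: 11:10-15:10, 15:20-16:50 (subtract 1h to convert from UTC+1).
Tomás in UTC: 10:05-10:15, 10:20-14:35, 16:05-17:25 (subtract 3h to convert from UTC+3).
Jonas in UTC: 12:30-14:20, 14:30-18:00 (subtract 1h to convert from UTC+1).
Oliver ∩ Uma: 10:30-11:20, 11:45-14:35, 15:25-17:00.
Oliver ∩ Uma ∩ Sam: 11:10-11:20, 11:45-14:35, 15:25-16:50.
Oliver ∩ Uma ∩ Sam ∩ Tomás: 11:10-11:20, 11:45-14:35, 16:05-16:50.
Oliver ∩ Uma ∩ Sam ∩ Tomás ∩ Jonas: 12:30-14:20, 14:30-14:35, 16:05-16:50.
Those are the intersection windows.
Summing the common windows: 110 + 5 + 45 = 160 minutes.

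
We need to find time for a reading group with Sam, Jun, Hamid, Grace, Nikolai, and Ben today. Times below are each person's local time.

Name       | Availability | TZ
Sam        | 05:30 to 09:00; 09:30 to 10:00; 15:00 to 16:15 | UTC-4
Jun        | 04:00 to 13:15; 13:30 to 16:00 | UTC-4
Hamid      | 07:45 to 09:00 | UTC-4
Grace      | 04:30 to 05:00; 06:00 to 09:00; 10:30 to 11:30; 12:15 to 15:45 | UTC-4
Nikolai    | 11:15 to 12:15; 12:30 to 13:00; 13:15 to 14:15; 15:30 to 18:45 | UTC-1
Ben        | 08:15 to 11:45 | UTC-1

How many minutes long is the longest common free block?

Sam in UTC: 09:30-13:00, 13:30-14:00, 19:00-20:15 (add 4h to convert from UTC-4).
Jun in UTC: 08:00-17:15, 17:30-20:00 (add 4h to convert from UTC-4).
Hamid in UTC: 11:45-13:00 (add 4h to convert from UTC-4).
Grace in UTC: 08:30-09:00, 10:00-13:00, 14:30-15:30, 16:15-19:45 (add 4h to convert from UTC-4).
Nikolai in UTC: 12:15-13:15, 13:30-14:00, 14:15-15:15, 16:30-19:45 (add 1h to convert from UTC-1).
Ben in UTC: 09:15-12:45 (add 1h to convert from UTC-1).
Sam ∩ Jun: 09:30-13:00, 13:30-14:00, 19:00-20:00.
Sam ∩ Jun ∩ Hamid: 11:45-13:00.
Sam ∩ Jun ∩ Hamid ∩ Grace: 11:45-13:00.
Sam ∩ Jun ∩ Hamid ∩ Grace ∩ Nikolai: 12:15-13:00.
Sam ∩ Jun ∩ Hamid ∩ Grace ∩ Nikolai ∩ Ben: 12:15-12:45.
The longest is 12:15-12:45 at 30 minutes.

30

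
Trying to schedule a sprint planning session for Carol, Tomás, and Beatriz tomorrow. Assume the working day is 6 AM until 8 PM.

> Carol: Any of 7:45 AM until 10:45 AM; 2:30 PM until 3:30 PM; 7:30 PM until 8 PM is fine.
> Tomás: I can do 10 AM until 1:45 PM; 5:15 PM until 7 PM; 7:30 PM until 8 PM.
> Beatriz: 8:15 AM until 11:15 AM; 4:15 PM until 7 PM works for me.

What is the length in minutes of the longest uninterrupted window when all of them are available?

Carol ∩ Tomás: 10:00-10:45, 19:30-20:00.
Carol ∩ Tomás ∩ Beatriz: 10:00-10:45.
The longest is 10:00-10:45 at 45 minutes.

45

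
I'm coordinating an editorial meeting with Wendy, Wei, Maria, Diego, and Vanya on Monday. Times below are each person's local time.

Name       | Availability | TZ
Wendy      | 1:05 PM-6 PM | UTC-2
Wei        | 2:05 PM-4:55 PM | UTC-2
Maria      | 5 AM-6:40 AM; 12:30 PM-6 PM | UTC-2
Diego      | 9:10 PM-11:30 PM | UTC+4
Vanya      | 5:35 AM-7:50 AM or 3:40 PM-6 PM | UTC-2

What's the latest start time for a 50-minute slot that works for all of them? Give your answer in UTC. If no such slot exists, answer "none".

18:05

Wendy in UTC: 15:05-20:00 (add 2h to convert from UTC-2).
Wei in UTC: 16:05-18:55 (add 2h to convert from UTC-2).
Maria in UTC: 07:00-08:40, 14:30-20:00 (add 2h to convert from UTC-2).
Diego in UTC: 17:10-19:30 (subtract 4h to convert from UTC+4).
Vanya in UTC: 07:35-09:50, 17:40-20:00 (add 2h to convert from UTC-2).
Wendy ∩ Wei: 16:05-18:55.
Wendy ∩ Wei ∩ Maria: 16:05-18:55.
Wendy ∩ Wei ∩ Maria ∩ Diego: 17:10-18:55.
Wendy ∩ Wei ∩ Maria ∩ Diego ∩ Vanya: 17:40-18:55.
The last common window of at least 50 minutes is 17:40-18:55; a 50-minute meeting can start as late as 18:05 and still end by 18:55.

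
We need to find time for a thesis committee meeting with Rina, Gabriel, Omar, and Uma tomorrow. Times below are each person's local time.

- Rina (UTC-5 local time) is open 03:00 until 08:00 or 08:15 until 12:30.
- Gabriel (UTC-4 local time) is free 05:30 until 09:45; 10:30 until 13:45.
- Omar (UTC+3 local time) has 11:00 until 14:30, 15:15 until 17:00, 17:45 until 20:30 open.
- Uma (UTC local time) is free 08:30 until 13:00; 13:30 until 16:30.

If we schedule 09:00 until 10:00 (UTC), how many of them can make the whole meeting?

3

Rina in UTC: 08:00-13:00, 13:15-17:30 (add 5h to convert from UTC-5).
Gabriel in UTC: 09:30-13:45, 14:30-17:45 (add 4h to convert from UTC-4).
Omar in UTC: 08:00-11:30, 12:15-14:00, 14:45-17:30 (subtract 3h to convert from UTC+3).
Uma in UTC: 08:30-13:00, 13:30-16:30.
Rina, Omar, and Uma can make the full 09:00-10:00 slot — that's 3.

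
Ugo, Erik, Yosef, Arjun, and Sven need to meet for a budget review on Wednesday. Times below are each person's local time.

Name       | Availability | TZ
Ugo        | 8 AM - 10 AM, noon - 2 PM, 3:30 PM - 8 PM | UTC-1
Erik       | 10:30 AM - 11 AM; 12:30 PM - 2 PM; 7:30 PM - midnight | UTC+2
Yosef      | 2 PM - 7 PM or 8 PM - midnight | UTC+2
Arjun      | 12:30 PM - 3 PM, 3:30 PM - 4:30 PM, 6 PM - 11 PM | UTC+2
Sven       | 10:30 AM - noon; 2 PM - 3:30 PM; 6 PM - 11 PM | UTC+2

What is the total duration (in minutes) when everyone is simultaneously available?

Ugo in UTC: 09:00-11:00, 13:00-15:00, 16:30-21:00 (add 1h to convert from UTC-1).
Erik in UTC: 08:30-09:00, 10:30-12:00, 17:30-22:00 (subtract 2h to convert from UTC+2).
Yosef in UTC: 12:00-17:00, 18:00-22:00 (subtract 2h to convert from UTC+2).
Arjun in UTC: 10:30-13:00, 13:30-14:30, 16:00-21:00 (subtract 2h to convert from UTC+2).
Sven in UTC: 08:30-10:00, 12:00-13:30, 16:00-21:00 (subtract 2h to convert from UTC+2).
Ugo ∩ Erik: 10:30-11:00, 17:30-21:00.
Ugo ∩ Erik ∩ Yosef: 18:00-21:00.
Ugo ∩ Erik ∩ Yosef ∩ Arjun: 18:00-21:00.
Ugo ∩ Erik ∩ Yosef ∩ Arjun ∩ Sven: 18:00-21:00.
So the common availability across everyone is 18:00-21:00.
That's a single block of 180 minutes.

180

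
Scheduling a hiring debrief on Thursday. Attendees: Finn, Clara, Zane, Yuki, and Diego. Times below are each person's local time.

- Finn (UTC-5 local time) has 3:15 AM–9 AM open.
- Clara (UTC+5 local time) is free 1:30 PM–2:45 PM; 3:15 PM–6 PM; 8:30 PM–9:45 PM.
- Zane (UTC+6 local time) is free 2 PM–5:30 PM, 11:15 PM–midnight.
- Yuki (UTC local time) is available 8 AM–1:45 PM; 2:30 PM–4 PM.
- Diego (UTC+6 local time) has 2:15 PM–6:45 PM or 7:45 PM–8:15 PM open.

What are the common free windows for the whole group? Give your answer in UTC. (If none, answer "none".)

08:30-09:45, 10:15-11:30

Finn in UTC: 08:15-14:00 (add 5h to convert from UTC-5).
Clara in UTC: 08:30-09:45, 10:15-13:00, 15:30-16:45 (subtract 5h to convert from UTC+5).
Zane in UTC: 08:00-11:30, 17:15-18:00 (subtract 6h to convert from UTC+6).
Yuki in UTC: 08:00-13:45, 14:30-16:00.
Diego in UTC: 08:15-12:45, 13:45-14:15 (subtract 6h to convert from UTC+6).
Finn ∩ Clara: 08:30-09:45, 10:15-13:00.
Finn ∩ Clara ∩ Zane: 08:30-09:45, 10:15-11:30.
Finn ∩ Clara ∩ Zane ∩ Yuki: 08:30-09:45, 10:15-11:30.
Finn ∩ Clara ∩ Zane ∩ Yuki ∩ Diego: 08:30-09:45, 10:15-11:30.
Those are the intersection windows.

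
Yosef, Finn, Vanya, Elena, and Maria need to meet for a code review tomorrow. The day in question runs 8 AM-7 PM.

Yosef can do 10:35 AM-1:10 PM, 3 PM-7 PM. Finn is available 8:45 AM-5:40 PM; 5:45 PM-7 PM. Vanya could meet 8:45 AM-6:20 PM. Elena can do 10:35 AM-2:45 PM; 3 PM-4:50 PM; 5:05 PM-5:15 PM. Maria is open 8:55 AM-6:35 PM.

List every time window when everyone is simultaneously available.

10:35-13:10, 15:00-16:50, 17:05-17:15

Yosef ∩ Finn: 10:35-13:10, 15:00-17:40, 17:45-19:00.
Yosef ∩ Finn ∩ Vanya: 10:35-13:10, 15:00-17:40, 17:45-18:20.
Yosef ∩ Finn ∩ Vanya ∩ Elena: 10:35-13:10, 15:00-16:50, 17:05-17:15.
Yosef ∩ Finn ∩ Vanya ∩ Elena ∩ Maria: 10:35-13:10, 15:00-16:50, 17:05-17:15.
So the common availability across everyone is 10:35-13:10, 15:00-16:50, 17:05-17:15.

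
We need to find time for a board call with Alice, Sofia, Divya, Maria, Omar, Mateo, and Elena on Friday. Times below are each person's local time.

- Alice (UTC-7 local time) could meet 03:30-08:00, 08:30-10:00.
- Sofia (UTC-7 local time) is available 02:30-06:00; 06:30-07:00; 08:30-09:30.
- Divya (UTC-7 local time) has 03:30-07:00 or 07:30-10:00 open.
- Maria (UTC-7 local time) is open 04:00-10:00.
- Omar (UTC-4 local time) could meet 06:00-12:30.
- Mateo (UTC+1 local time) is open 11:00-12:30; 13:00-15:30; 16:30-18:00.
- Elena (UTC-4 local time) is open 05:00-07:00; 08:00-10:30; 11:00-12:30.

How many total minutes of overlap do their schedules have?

Alice in UTC: 10:30-15:00, 15:30-17:00 (add 7h to convert from UTC-7).
Sofia in UTC: 09:30-13:00, 13:30-14:00, 15:30-16:30 (add 7h to convert from UTC-7).
Divya in UTC: 10:30-14:00, 14:30-17:00 (add 7h to convert from UTC-7).
Maria in UTC: 11:00-17:00 (add 7h to convert from UTC-7).
Omar in UTC: 10:00-16:30 (add 4h to convert from UTC-4).
Mateo in UTC: 10:00-11:30, 12:00-14:30, 15:30-17:00 (subtract 1h to convert from UTC+1).
Elena in UTC: 09:00-11:00, 12:00-14:30, 15:00-16:30 (add 4h to convert from UTC-4).
Alice ∩ Sofia: 10:30-13:00, 13:30-14:00, 15:30-16:30.
Alice ∩ Sofia ∩ Divya: 10:30-13:00, 13:30-14:00, 15:30-16:30.
Alice ∩ Sofia ∩ Divya ∩ Maria: 11:00-13:00, 13:30-14:00, 15:30-16:30.
Alice ∩ Sofia ∩ Divya ∩ Maria ∩ Omar: 11:00-13:00, 13:30-14:00, 15:30-16:30.
Alice ∩ Sofia ∩ Divya ∩ Maria ∩ Omar ∩ Mateo: 11:00-11:30, 12:00-13:00, 13:30-14:00, 15:30-16:30.
Alice ∩ Sofia ∩ Divya ∩ Maria ∩ Omar ∩ Mateo ∩ Elena: 12:00-13:00, 13:30-14:00, 15:30-16:30.
Summing the common windows: 60 + 30 + 60 = 150 minutes.

150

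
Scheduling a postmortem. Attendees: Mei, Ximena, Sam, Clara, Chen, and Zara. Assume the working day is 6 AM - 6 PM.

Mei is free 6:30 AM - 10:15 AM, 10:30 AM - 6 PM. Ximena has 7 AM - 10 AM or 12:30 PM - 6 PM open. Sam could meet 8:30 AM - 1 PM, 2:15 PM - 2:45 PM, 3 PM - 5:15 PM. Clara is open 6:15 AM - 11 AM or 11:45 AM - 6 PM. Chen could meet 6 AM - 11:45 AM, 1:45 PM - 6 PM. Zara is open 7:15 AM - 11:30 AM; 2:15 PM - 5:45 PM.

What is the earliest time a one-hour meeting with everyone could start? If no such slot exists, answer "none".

Mei ∩ Ximena: 07:00-10:00, 12:30-18:00.
Mei ∩ Ximena ∩ Sam: 08:30-10:00, 12:30-13:00, 14:15-14:45, 15:00-17:15.
Mei ∩ Ximena ∩ Sam ∩ Clara: 08:30-10:00, 12:30-13:00, 14:15-14:45, 15:00-17:15.
Mei ∩ Ximena ∩ Sam ∩ Clara ∩ Chen: 08:30-10:00, 14:15-14:45, 15:00-17:15.
Mei ∩ Ximena ∩ Sam ∩ Clara ∩ Chen ∩ Zara: 08:30-10:00, 14:15-14:45, 15:00-17:15.
The first common window of at least 60 minutes is 08:30-10:00, so the earliest start is 08:30.

08:30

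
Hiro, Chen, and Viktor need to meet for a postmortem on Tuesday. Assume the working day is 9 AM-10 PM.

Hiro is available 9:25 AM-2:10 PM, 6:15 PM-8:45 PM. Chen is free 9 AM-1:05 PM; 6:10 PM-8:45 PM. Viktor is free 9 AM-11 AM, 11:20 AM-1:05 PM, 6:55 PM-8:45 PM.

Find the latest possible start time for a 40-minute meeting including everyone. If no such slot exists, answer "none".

20:05

Hiro ∩ Chen: 09:25-13:05, 18:15-20:45.
Hiro ∩ Chen ∩ Viktor: 09:25-11:00, 11:20-13:05, 18:55-20:45.
The last common window of at least 40 minutes is 18:55-20:45; a 40-minute meeting can start as late as 20:05 and still end by 20:45.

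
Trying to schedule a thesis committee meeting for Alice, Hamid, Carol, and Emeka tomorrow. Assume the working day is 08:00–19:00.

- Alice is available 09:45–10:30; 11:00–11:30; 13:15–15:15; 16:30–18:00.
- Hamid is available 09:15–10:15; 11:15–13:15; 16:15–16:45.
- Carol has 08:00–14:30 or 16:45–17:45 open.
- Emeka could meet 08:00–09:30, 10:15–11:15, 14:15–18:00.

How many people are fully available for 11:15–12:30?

Hamid and Carol can make the full 11:15-12:30 slot — that's 2.

2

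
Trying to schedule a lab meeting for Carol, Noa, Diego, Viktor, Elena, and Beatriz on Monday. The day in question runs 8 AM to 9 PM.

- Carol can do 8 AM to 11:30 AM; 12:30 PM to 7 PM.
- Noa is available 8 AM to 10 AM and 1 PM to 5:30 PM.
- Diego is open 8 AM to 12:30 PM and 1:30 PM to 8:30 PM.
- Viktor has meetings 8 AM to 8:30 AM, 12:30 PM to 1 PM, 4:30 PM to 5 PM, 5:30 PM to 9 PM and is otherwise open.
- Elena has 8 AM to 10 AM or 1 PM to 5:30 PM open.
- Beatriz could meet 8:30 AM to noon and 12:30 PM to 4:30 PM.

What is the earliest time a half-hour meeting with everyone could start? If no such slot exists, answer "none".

Carol free: 08:00-11:30, 12:30-19:00.
Noa free: 08:00-10:00, 13:00-17:30.
Diego free: 08:00-12:30, 13:30-20:30.
Viktor free: 08:30-12:30, 13:00-16:30, 17:00-17:30 (invert busy blocks within the working day).
Elena free: 08:00-10:00, 13:00-17:30.
Beatriz free: 08:30-12:00, 12:30-16:30.
Carol ∩ Noa: 08:00-10:00, 13:00-17:30.
Carol ∩ Noa ∩ Diego: 08:00-10:00, 13:30-17:30.
Carol ∩ Noa ∩ Diego ∩ Viktor: 08:30-10:00, 13:30-16:30, 17:00-17:30.
Carol ∩ Noa ∩ Diego ∩ Viktor ∩ Elena: 08:30-10:00, 13:30-16:30, 17:00-17:30.
Carol ∩ Noa ∩ Diego ∩ Viktor ∩ Elena ∩ Beatriz: 08:30-10:00, 13:30-16:30.
So the common availability across everyone is 08:30-10:00, 13:30-16:30.
The first common window of at least 30 minutes is 08:30-10:00, so the earliest start is 08:30.

08:30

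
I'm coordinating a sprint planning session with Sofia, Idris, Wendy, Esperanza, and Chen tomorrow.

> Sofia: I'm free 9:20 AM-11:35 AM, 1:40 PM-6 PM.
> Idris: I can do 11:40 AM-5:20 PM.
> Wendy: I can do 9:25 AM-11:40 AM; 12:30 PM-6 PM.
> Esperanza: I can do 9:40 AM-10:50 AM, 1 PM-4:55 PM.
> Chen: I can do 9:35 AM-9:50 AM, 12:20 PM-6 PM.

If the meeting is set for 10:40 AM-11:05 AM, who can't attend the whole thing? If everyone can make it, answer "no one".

Chen, Esperanza, Idris

Sofia: free for 10:40-11:05. Idris: not fully free for 10:40-11:05. Wendy: free for 10:40-11:05. Esperanza: not fully free for 10:40-11:05. Chen: not fully free for 10:40-11:05.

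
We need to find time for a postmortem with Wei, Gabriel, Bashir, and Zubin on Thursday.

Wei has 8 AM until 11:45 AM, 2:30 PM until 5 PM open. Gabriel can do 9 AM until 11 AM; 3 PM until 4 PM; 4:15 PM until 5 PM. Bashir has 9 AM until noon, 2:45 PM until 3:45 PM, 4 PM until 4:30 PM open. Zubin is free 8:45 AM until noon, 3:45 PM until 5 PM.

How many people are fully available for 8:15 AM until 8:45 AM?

Wei can make the full 08:15-08:45 slot — that's 1.

1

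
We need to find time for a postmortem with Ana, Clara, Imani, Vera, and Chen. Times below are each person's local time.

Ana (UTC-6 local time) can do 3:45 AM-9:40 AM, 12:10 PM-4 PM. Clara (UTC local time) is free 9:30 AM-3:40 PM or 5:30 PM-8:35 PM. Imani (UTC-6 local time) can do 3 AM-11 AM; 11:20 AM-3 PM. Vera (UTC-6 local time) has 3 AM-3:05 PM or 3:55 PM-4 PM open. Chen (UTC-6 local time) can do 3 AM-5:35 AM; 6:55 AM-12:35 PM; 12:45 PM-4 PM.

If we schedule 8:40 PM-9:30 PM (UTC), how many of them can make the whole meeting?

2

Ana in UTC: 09:45-15:40, 18:10-22:00 (add 6h to convert from UTC-6).
Clara in UTC: 09:30-15:40, 17:30-20:35.
Imani in UTC: 09:00-17:00, 17:20-21:00 (add 6h to convert from UTC-6).
Vera in UTC: 09:00-21:05, 21:55-22:00 (add 6h to convert from UTC-6).
Chen in UTC: 09:00-11:35, 12:55-18:35, 18:45-22:00 (add 6h to convert from UTC-6).
Ana and Chen can make the full 20:40-21:30 slot — that's 2.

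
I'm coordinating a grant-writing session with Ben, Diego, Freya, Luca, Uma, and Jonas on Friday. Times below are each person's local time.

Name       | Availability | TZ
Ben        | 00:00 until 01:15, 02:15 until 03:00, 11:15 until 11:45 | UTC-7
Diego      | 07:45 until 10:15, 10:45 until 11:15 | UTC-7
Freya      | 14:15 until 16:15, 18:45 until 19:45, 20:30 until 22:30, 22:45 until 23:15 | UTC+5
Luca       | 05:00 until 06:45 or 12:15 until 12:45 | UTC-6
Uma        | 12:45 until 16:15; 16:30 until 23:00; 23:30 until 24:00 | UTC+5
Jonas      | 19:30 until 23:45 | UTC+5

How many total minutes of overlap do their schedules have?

Ben in UTC: 07:00-08:15, 09:15-10:00, 18:15-18:45 (add 7h to convert from UTC-7).
Diego in UTC: 14:45-17:15, 17:45-18:15 (add 7h to convert from UTC-7).
Freya in UTC: 09:15-11:15, 13:45-14:45, 15:30-17:30, 17:45-18:15 (subtract 5h to convert from UTC+5).
Luca in UTC: 11:00-12:45, 18:15-18:45 (add 6h to convert from UTC-6).
Uma in UTC: 07:45-11:15, 11:30-18:00, 18:30-19:00 (subtract 5h to convert from UTC+5).
Jonas in UTC: 14:30-18:45 (subtract 5h to convert from UTC+5).
Ben ∩ Diego: ∅.
Ben ∩ Diego ∩ Freya: ∅.
Ben ∩ Diego ∩ Freya ∩ Luca: ∅.
Ben ∩ Diego ∩ Freya ∩ Luca ∩ Uma: ∅.
Ben ∩ Diego ∩ Freya ∩ Luca ∩ Uma ∩ Jonas: ∅.
There is no time when everyone is free.
There is no common window, so the total is 0 minutes.

0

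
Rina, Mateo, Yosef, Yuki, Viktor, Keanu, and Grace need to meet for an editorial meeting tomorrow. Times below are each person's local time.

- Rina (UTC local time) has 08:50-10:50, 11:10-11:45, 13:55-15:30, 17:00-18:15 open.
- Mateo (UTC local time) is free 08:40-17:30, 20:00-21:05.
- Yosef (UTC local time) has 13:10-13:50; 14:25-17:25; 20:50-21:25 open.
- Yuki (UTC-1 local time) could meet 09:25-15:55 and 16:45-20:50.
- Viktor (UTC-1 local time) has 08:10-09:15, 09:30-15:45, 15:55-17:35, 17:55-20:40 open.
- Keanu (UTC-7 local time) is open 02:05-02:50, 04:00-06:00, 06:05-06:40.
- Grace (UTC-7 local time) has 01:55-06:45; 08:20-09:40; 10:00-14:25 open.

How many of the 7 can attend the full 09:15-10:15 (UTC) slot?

Rina in UTC: 08:50-10:50, 11:10-11:45, 13:55-15:30, 17:00-18:15.
Mateo in UTC: 08:40-17:30, 20:00-21:05.
Yosef in UTC: 13:10-13:50, 14:25-17:25, 20:50-21:25.
Yuki in UTC: 10:25-16:55, 17:45-21:50 (add 1h to convert from UTC-1).
Viktor in UTC: 09:10-10:15, 10:30-16:45, 16:55-18:35, 18:55-21:40 (add 1h to convert from UTC-1).
Keanu in UTC: 09:05-09:50, 11:00-13:00, 13:05-13:40 (add 7h to convert from UTC-7).
Grace in UTC: 08:55-13:45, 15:20-16:40, 17:00-21:25 (add 7h to convert from UTC-7).
Rina, Mateo, Viktor, and Grace can make the full 09:15-10:15 slot — that's 4.

4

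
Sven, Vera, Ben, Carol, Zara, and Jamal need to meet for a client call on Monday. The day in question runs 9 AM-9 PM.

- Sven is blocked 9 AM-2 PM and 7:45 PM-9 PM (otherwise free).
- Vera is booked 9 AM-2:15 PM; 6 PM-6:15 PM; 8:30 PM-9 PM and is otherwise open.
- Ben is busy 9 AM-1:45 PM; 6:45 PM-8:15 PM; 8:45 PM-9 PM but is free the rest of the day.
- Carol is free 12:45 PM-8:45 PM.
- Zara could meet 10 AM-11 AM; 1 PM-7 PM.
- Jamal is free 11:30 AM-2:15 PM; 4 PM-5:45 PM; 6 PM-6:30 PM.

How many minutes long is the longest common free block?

105

Sven free: 14:00-19:45 (invert busy blocks within the working day).
Vera free: 14:15-18:00, 18:15-20:30 (invert busy blocks within the working day).
Ben free: 13:45-18:45, 20:15-20:45 (invert busy blocks within the working day).
Carol free: 12:45-20:45.
Zara free: 10:00-11:00, 13:00-19:00.
Jamal free: 11:30-14:15, 16:00-17:45, 18:00-18:30.
Sven ∩ Vera: 14:15-18:00, 18:15-19:45.
Sven ∩ Vera ∩ Ben: 14:15-18:00, 18:15-18:45.
Sven ∩ Vera ∩ Ben ∩ Carol: 14:15-18:00, 18:15-18:45.
Sven ∩ Vera ∩ Ben ∩ Carol ∩ Zara: 14:15-18:00, 18:15-18:45.
Sven ∩ Vera ∩ Ben ∩ Carol ∩ Zara ∩ Jamal: 16:00-17:45, 18:15-18:30.
So the common availability across everyone is 16:00-17:45, 18:15-18:30.
The longest is 16:00-17:45 at 105 minutes.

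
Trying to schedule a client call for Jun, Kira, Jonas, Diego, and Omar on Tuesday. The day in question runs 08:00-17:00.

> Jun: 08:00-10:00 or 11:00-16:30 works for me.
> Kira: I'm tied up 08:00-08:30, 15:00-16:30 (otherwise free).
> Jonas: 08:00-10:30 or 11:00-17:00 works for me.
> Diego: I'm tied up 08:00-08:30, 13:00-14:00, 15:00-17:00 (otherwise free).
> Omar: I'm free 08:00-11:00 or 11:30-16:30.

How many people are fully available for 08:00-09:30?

Jun free: 08:00-10:00, 11:00-16:30.
Kira free: 08:30-15:00, 16:30-17:00 (invert busy blocks within the working day).
Jonas free: 08:00-10:30, 11:00-17:00.
Diego free: 08:30-13:00, 14:00-15:00 (invert busy blocks within the working day).
Omar free: 08:00-11:00, 11:30-16:30.
Jun, Jonas, and Omar can make the full 08:00-09:30 slot — that's 3.

3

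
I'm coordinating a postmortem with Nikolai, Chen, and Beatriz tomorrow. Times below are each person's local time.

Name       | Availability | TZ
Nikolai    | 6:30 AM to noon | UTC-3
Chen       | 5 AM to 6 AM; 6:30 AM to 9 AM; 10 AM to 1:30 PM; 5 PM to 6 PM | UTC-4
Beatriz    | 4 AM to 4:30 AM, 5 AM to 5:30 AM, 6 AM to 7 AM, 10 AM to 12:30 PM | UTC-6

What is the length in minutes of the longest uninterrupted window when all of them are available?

60

Nikolai in UTC: 09:30-15:00 (add 3h to convert from UTC-3).
Chen in UTC: 09:00-10:00, 10:30-13:00, 14:00-17:30, 21:00-22:00 (add 4h to convert from UTC-4).
Beatriz in UTC: 10:00-10:30, 11:00-11:30, 12:00-13:00, 16:00-18:30 (add 6h to convert from UTC-6).
Nikolai ∩ Chen: 09:30-10:00, 10:30-13:00, 14:00-15:00.
Nikolai ∩ Chen ∩ Beatriz: 11:00-11:30, 12:00-13:00.
Those are the intersection windows.
The longest is 12:00-13:00 at 60 minutes.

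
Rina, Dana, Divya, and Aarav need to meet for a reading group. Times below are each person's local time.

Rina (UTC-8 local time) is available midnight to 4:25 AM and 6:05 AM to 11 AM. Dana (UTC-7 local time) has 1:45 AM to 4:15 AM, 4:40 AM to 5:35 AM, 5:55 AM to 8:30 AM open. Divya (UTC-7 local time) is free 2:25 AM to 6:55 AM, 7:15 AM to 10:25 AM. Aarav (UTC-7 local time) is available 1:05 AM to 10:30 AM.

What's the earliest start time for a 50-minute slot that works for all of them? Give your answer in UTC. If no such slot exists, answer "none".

Rina in UTC: 08:00-12:25, 14:05-19:00 (add 8h to convert from UTC-8).
Dana in UTC: 08:45-11:15, 11:40-12:35, 12:55-15:30 (add 7h to convert from UTC-7).
Divya in UTC: 09:25-13:55, 14:15-17:25 (add 7h to convert from UTC-7).
Aarav in UTC: 08:05-17:30 (add 7h to convert from UTC-7).
Rina ∩ Dana: 08:45-11:15, 11:40-12:25, 14:05-15:30.
Rina ∩ Dana ∩ Divya: 09:25-11:15, 11:40-12:25, 14:15-15:30.
Rina ∩ Dana ∩ Divya ∩ Aarav: 09:25-11:15, 11:40-12:25, 14:15-15:30.
So the common availability across everyone is 09:25-11:15, 11:40-12:25, 14:15-15:30.
The first common window of at least 50 minutes is 09:25-11:15, so the earliest start is 09:25.

09:25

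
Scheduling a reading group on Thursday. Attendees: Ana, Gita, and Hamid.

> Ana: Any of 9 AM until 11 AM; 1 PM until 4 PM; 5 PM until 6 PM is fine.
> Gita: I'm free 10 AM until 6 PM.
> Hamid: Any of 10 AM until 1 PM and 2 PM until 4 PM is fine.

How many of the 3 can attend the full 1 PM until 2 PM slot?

Ana and Gita can make the full 13:00-14:00 slot — that's 2.

2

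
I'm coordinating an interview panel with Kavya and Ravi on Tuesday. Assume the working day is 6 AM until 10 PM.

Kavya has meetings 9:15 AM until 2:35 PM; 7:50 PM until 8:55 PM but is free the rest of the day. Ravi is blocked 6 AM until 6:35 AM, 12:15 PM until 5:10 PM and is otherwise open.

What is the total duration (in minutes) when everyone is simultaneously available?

Kavya free: 06:00-09:15, 14:35-19:50, 20:55-22:00 (invert busy blocks within the working day).
Ravi free: 06:35-12:15, 17:10-22:00 (invert busy blocks within the working day).
Kavya ∩ Ravi: 06:35-09:15, 17:10-19:50, 20:55-22:00.
Summing the common windows: 160 + 160 + 65 = 385 minutes.

385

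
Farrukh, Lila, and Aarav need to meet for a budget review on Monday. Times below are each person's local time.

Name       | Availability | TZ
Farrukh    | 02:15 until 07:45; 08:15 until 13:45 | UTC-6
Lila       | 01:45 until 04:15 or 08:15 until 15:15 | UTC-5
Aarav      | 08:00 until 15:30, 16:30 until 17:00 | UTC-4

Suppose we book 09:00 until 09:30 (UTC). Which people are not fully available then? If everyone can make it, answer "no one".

Farrukh in UTC: 08:15-13:45, 14:15-19:45 (add 6h to convert from UTC-6).
Lila in UTC: 06:45-09:15, 13:15-20:15 (add 5h to convert from UTC-5).
Aarav in UTC: 12:00-19:30, 20:30-21:00 (add 4h to convert from UTC-4).
Farrukh: free for 09:00-09:30. Lila: not fully free for 09:00-09:30. Aarav: not fully free for 09:00-09:30.

Aarav, Lila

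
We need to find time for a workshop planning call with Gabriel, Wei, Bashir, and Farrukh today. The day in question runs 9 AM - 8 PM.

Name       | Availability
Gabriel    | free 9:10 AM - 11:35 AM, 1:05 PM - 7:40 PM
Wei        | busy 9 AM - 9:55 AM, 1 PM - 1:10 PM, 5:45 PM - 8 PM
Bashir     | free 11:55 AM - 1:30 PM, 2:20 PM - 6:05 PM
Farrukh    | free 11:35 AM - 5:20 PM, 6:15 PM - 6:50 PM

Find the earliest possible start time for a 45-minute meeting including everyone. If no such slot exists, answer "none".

14:20

Gabriel free: 09:10-11:35, 13:05-19:40.
Wei free: 09:55-13:00, 13:10-17:45 (invert busy blocks within the working day).
Bashir free: 11:55-13:30, 14:20-18:05.
Farrukh free: 11:35-17:20, 18:15-18:50.
Gabriel ∩ Wei: 09:55-11:35, 13:10-17:45.
Gabriel ∩ Wei ∩ Bashir: 13:10-13:30, 14:20-17:45.
Gabriel ∩ Wei ∩ Bashir ∩ Farrukh: 13:10-13:30, 14:20-17:20.
The first common window of at least 45 minutes is 14:20-17:20, so the earliest start is 14:20.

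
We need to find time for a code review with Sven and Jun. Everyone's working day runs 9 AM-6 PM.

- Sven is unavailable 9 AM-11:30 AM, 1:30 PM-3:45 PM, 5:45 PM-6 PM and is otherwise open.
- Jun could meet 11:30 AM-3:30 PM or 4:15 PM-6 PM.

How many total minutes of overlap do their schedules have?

Sven free: 11:30-13:30, 15:45-17:45 (invert busy blocks within the working day).
Jun free: 11:30-15:30, 16:15-18:00.
Sven ∩ Jun: 11:30-13:30, 16:15-17:45.
Summing the common windows: 120 + 90 = 210 minutes.

210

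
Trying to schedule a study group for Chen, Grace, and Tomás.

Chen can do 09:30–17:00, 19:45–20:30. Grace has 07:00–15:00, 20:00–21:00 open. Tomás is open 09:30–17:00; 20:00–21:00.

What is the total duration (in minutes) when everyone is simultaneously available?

Chen ∩ Grace: 09:30-15:00, 20:00-20:30.
Chen ∩ Grace ∩ Tomás: 09:30-15:00, 20:00-20:30.
Summing the common windows: 330 + 30 = 360 minutes.

360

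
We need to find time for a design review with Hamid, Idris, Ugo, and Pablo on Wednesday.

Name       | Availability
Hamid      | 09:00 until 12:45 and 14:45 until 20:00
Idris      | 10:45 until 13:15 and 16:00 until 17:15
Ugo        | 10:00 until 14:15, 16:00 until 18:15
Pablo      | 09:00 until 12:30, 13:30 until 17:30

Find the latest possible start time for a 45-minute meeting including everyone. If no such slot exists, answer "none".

16:30

Hamid ∩ Idris: 10:45-12:45, 16:00-17:15.
Hamid ∩ Idris ∩ Ugo: 10:45-12:45, 16:00-17:15.
Hamid ∩ Idris ∩ Ugo ∩ Pablo: 10:45-12:30, 16:00-17:15.
The last common window of at least 45 minutes is 16:00-17:15; a 45-minute meeting can start as late as 16:30 and still end by 17:15.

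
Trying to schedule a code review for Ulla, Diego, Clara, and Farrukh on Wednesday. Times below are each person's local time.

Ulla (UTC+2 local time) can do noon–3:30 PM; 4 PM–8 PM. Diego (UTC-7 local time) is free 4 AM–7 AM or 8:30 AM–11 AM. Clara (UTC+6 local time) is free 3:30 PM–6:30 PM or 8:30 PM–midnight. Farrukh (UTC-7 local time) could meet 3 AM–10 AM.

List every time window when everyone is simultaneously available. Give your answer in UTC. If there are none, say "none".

Ulla in UTC: 10:00-13:30, 14:00-18:00 (subtract 2h to convert from UTC+2).
Diego in UTC: 11:00-14:00, 15:30-18:00 (add 7h to convert from UTC-7).
Clara in UTC: 09:30-12:30, 14:30-18:00 (subtract 6h to convert from UTC+6).
Farrukh in UTC: 10:00-17:00 (add 7h to convert from UTC-7).
Ulla ∩ Diego: 11:00-13:30, 15:30-18:00.
Ulla ∩ Diego ∩ Clara: 11:00-12:30, 15:30-18:00.
Ulla ∩ Diego ∩ Clara ∩ Farrukh: 11:00-12:30, 15:30-17:00.
So the common availability across everyone is 11:00-12:30, 15:30-17:00.

11:00-12:30, 15:30-17:00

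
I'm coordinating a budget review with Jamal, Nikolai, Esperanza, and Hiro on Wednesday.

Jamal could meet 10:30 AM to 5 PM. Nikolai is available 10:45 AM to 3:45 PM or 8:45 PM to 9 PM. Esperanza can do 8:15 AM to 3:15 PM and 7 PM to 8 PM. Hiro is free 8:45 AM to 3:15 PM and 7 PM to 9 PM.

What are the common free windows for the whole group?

10:45-15:15

Jamal ∩ Nikolai: 10:45-15:45.
Jamal ∩ Nikolai ∩ Esperanza: 10:45-15:15.
Jamal ∩ Nikolai ∩ Esperanza ∩ Hiro: 10:45-15:15.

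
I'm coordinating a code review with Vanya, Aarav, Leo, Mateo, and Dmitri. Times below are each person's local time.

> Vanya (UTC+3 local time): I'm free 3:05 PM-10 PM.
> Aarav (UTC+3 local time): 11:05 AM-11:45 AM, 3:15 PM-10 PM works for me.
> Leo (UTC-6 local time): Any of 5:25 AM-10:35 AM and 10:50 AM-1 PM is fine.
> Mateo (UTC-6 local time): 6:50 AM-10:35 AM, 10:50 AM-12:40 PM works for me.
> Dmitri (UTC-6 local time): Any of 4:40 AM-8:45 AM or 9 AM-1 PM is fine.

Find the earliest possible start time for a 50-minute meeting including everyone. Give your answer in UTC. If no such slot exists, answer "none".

Vanya in UTC: 12:05-19:00 (subtract 3h to convert from UTC+3).
Aarav in UTC: 08:05-08:45, 12:15-19:00 (subtract 3h to convert from UTC+3).
Leo in UTC: 11:25-16:35, 16:50-19:00 (add 6h to convert from UTC-6).
Mateo in UTC: 12:50-16:35, 16:50-18:40 (add 6h to convert from UTC-6).
Dmitri in UTC: 10:40-14:45, 15:00-19:00 (add 6h to convert from UTC-6).
Vanya ∩ Aarav: 12:15-19:00.
Vanya ∩ Aarav ∩ Leo: 12:15-16:35, 16:50-19:00.
Vanya ∩ Aarav ∩ Leo ∩ Mateo: 12:50-16:35, 16:50-18:40.
Vanya ∩ Aarav ∩ Leo ∩ Mateo ∩ Dmitri: 12:50-14:45, 15:00-16:35, 16:50-18:40.
The first common window of at least 50 minutes is 12:50-14:45, so the earliest start is 12:50.

12:50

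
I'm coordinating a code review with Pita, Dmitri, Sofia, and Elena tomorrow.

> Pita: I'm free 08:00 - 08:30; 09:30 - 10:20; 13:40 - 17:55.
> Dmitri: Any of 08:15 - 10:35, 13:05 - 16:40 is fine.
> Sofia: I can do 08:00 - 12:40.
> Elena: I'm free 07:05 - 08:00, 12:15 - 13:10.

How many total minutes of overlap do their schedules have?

Pita ∩ Dmitri: 08:15-08:30, 09:30-10:20, 13:40-16:40.
Pita ∩ Dmitri ∩ Sofia: 08:15-08:30, 09:30-10:20.
Pita ∩ Dmitri ∩ Sofia ∩ Elena: ∅.
There is no time when everyone is free.
There is no common window, so the total is 0 minutes.

0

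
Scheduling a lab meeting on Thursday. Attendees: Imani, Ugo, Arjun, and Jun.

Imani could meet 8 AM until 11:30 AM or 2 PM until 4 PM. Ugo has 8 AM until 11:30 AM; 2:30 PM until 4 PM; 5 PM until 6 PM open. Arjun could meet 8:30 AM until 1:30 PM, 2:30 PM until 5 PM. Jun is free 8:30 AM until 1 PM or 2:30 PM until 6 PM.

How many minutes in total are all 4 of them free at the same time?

270

Imani ∩ Ugo: 08:00-11:30, 14:30-16:00.
Imani ∩ Ugo ∩ Arjun: 08:30-11:30, 14:30-16:00.
Imani ∩ Ugo ∩ Arjun ∩ Jun: 08:30-11:30, 14:30-16:00.
So the common availability across everyone is 08:30-11:30, 14:30-16:00.
Summing the common windows: 180 + 90 = 270 minutes.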